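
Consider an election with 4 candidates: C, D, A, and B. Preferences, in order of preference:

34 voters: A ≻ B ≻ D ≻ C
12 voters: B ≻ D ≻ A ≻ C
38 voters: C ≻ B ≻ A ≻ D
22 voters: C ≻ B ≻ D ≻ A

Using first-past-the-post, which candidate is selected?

C

First-place votes: C 60, D 0, A 34, B 12.
C has the most first-place votes.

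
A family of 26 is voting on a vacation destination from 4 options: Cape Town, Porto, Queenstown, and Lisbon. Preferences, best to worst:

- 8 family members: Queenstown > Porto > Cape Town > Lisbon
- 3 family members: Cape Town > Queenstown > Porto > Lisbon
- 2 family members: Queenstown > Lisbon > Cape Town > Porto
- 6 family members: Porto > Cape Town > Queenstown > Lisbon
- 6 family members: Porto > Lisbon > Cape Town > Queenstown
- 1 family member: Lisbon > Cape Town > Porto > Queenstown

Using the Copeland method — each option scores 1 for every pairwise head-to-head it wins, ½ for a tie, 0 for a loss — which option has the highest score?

Cape Town: beats Queenstown and Lisbon; loses to Porto → score 2.
Porto: beats Cape Town and Lisbon; ties Queenstown → score 2.5.
Queenstown: beats Lisbon; ties Porto; loses to Cape Town → score 1.5.
Lisbon: loses to Cape Town, Porto, and Queenstown → score 0.
Porto has the best pairwise record.

Porto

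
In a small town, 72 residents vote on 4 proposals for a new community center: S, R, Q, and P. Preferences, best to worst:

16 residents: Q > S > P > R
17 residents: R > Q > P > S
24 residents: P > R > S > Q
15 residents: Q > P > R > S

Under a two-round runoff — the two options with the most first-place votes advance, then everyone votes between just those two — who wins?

Q

Round 1 first-place votes: S 0, R 17, Q 31, P 24.
Q and P advance.
Runoff: Q is preferred to P by 48 voters; P by 24.
Q wins the runoff.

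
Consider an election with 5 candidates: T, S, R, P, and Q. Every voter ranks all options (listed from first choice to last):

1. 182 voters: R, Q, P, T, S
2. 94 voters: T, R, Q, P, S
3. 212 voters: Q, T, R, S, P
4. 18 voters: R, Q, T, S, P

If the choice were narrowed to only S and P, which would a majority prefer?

P

Voters preferring S to P: 230; preferring P to S: 276.
P wins the head-to-head.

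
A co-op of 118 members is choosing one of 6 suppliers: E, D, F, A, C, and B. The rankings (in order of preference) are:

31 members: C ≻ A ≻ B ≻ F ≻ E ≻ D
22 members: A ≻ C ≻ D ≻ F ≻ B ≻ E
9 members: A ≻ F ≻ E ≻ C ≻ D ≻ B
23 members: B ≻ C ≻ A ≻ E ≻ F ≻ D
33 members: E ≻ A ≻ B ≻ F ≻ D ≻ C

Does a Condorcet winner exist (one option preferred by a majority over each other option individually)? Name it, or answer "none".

A

A vs E: 85–33 for A.
A vs D: 118–0 for A.
A vs F: 118–0 for A.
A vs C: 64–54 for A.
A vs B: 95–23 for A.
A beats every other option head-to-head.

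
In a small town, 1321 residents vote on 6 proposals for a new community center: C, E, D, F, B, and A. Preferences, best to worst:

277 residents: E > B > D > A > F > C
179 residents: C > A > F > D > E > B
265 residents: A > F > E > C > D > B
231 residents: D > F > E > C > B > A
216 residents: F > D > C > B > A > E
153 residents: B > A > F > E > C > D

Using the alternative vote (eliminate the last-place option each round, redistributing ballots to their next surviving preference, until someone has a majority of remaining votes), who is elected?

D

Round 1: C 179, E 277, D 231, F 216, B 153, A 265. Eliminate B.
Round 2: C 179, E 277, D 231, F 216, A 418. Eliminate C.
Round 3: E 277, D 231, F 216, A 597. Eliminate F.
Round 4: E 277, D 447, A 597. Eliminate E.
Round 5: D 724, A 597. D has a majority.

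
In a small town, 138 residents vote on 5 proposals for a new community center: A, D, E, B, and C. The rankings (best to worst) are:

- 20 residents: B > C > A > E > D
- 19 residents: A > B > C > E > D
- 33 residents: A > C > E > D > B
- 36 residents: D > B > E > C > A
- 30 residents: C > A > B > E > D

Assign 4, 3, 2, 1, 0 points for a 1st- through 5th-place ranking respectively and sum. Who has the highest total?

C

A: 20·2 + 19·4 + 33·4 + 36·0 + 30·3 = 338
D: 20·0 + 19·0 + 33·1 + 36·4 + 30·0 = 177
E: 20·1 + 19·1 + 33·2 + 36·2 + 30·1 = 207
B: 20·4 + 19·3 + 33·0 + 36·3 + 30·2 = 305
C: 20·3 + 19·2 + 33·3 + 36·1 + 30·4 = 353
C has the highest Borda score (353).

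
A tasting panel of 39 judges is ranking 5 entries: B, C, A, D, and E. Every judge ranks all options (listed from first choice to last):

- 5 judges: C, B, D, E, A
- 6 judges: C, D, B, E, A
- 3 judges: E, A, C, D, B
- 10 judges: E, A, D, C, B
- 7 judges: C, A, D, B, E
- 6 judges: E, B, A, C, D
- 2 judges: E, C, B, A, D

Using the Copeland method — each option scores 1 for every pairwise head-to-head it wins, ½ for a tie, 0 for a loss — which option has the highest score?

E

B: loses to C, A, D, and E → score 0.
C: beats B, A, and D; loses to E → score 3.
A: beats B and D; loses to C and E → score 2.
D: beats B; loses to C, A, and E → score 1.
E: beats B, C, A, and D → score 4.
E has the best pairwise record.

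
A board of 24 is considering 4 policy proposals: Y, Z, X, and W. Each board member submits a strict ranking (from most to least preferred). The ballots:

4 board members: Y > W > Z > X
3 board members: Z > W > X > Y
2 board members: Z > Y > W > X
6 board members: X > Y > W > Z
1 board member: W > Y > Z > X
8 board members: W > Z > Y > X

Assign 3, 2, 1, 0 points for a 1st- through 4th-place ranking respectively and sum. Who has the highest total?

W

Y: 4·3 + 3·0 + 2·2 + 6·2 + 1·2 + 8·1 = 38
Z: 4·1 + 3·3 + 2·3 + 6·0 + 1·1 + 8·2 = 36
X: 4·0 + 3·1 + 2·0 + 6·3 + 1·0 + 8·0 = 21
W: 4·2 + 3·2 + 2·1 + 6·1 + 1·3 + 8·3 = 49
W has the highest Borda score (49).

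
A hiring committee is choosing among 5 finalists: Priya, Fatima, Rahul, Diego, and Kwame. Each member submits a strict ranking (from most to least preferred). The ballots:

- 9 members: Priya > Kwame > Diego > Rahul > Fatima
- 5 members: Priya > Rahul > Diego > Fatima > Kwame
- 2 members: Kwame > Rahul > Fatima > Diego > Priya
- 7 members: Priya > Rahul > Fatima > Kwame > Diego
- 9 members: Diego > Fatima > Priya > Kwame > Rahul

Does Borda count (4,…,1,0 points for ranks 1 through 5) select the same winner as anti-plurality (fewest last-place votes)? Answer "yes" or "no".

Borda — scores: Priya 102, Fatima 50, Rahul 51, Diego 66, Kwame 51. Winner: Priya.
Anti-plurality — last-place votes: Priya 2, Fatima 9, Rahul 9, Diego 7, Kwame 5. Winner: Priya.
The two methods agree.

yes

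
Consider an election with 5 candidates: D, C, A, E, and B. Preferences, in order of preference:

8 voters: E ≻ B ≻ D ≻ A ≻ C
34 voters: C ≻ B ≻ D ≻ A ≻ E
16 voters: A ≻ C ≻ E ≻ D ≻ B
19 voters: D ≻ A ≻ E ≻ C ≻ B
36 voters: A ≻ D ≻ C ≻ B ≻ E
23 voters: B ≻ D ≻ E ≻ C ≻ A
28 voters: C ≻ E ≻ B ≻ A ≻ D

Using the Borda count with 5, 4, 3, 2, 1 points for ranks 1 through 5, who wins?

C

D: 8·3 + 34·3 + 16·2 + 19·5 + 36·4 + 23·4 + 28·1 = 517
C: 8·1 + 34·5 + 16·4 + 19·2 + 36·3 + 23·2 + 28·5 = 574
A: 8·2 + 34·2 + 16·5 + 19·4 + 36·5 + 23·1 + 28·2 = 499
E: 8·5 + 34·1 + 16·3 + 19·3 + 36·1 + 23·3 + 28·4 = 396
B: 8·4 + 34·4 + 16·1 + 19·1 + 36·2 + 23·5 + 28·3 = 474
C has the highest Borda score (574).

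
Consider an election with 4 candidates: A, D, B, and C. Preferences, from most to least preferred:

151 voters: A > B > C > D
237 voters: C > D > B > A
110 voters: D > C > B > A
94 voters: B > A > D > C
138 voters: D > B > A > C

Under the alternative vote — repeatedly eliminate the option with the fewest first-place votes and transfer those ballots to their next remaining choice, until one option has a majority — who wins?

D

Round 1: A 151, D 248, B 94, C 237. Eliminate B.
Round 2: A 245, D 248, C 237. Eliminate C.
Round 3: A 245, D 485. D has a majority.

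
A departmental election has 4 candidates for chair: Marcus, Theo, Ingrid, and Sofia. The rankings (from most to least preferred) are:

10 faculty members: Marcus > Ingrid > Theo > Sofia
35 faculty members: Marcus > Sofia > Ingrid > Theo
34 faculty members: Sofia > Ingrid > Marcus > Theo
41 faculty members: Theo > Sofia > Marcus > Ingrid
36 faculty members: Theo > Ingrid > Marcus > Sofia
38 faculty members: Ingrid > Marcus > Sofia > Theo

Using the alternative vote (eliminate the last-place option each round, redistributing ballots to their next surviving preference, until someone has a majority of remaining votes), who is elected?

Ingrid

Round 1: Marcus 45, Theo 77, Ingrid 38, Sofia 34. Eliminate Sofia.
Round 2: Marcus 45, Theo 77, Ingrid 72. Eliminate Marcus.
Round 3: Theo 77, Ingrid 117. Ingrid has a majority.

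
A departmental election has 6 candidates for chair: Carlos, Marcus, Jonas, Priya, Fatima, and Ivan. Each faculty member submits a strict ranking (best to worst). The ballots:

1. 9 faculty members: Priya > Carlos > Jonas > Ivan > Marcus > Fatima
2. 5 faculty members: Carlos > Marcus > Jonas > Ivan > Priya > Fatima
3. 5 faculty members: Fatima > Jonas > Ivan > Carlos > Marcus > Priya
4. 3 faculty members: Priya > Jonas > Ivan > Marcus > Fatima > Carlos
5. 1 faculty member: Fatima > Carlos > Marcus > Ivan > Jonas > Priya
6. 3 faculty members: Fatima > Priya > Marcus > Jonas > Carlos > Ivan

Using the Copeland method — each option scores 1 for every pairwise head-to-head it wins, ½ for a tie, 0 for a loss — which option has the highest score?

Carlos: beats Marcus, Jonas, Fatima, and Ivan; loses to Priya → score 4.
Marcus: beats Fatima; loses to Carlos, Jonas, Priya, and Ivan → score 1.
Jonas: beats Marcus, Fatima, and Ivan; loses to Carlos and Priya → score 3.
Priya: beats Carlos, Marcus, Jonas, Fatima, and Ivan → score 5.
Fatima: loses to Carlos, Marcus, Jonas, Priya, and Ivan → score 0.
Ivan: beats Marcus and Fatima; loses to Carlos, Jonas, and Priya → score 2.
Priya has the best pairwise record.

Priya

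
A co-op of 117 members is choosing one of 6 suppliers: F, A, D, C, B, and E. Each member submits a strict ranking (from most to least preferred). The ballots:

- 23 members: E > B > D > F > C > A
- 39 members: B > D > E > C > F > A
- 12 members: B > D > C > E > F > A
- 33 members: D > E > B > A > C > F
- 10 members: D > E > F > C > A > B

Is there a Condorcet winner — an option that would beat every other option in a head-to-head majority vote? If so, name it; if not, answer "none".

Checking pairwise contests:
D beats F 117–0.
F beats A 84–33.
B beats D 74–43.
D beats C 117–0.
E beats B 66–51.
D beats E 94–23.
Every option loses at least one head-to-head, so there is no Condorcet winner.

none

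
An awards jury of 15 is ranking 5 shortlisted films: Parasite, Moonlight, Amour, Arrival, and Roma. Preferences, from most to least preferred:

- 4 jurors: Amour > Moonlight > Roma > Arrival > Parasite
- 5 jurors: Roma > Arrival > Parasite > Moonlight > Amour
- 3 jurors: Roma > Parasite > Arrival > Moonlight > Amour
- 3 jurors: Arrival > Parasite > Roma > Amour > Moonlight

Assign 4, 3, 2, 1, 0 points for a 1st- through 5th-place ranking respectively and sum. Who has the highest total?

Roma

Parasite: 4·0 + 5·2 + 3·3 + 3·3 = 28
Moonlight: 4·3 + 5·1 + 3·1 + 3·0 = 20
Amour: 4·4 + 5·0 + 3·0 + 3·1 = 19
Arrival: 4·1 + 5·3 + 3·2 + 3·4 = 37
Roma: 4·2 + 5·4 + 3·4 + 3·2 = 46
Roma has the highest Borda score (46).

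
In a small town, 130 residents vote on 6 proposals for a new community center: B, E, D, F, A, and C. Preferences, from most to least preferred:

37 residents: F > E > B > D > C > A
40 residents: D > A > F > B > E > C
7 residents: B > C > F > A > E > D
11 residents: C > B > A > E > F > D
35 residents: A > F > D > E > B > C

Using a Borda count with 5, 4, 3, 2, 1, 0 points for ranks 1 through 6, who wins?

B: 37·3 + 40·2 + 7·5 + 11·4 + 35·1 = 305
E: 37·4 + 40·1 + 7·1 + 11·2 + 35·2 = 287
D: 37·2 + 40·5 + 7·0 + 11·0 + 35·3 = 379
F: 37·5 + 40·3 + 7·3 + 11·1 + 35·4 = 477
A: 37·0 + 40·4 + 7·2 + 11·3 + 35·5 = 382
C: 37·1 + 40·0 + 7·4 + 11·5 + 35·0 = 120
F has the highest Borda score (477).

F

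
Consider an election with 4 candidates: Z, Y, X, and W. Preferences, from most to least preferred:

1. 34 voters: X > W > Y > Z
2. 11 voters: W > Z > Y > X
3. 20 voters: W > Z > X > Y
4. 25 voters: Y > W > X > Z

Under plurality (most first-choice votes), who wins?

X

First-place votes: Z 0, Y 25, X 34, W 31.
X has the most first-place votes.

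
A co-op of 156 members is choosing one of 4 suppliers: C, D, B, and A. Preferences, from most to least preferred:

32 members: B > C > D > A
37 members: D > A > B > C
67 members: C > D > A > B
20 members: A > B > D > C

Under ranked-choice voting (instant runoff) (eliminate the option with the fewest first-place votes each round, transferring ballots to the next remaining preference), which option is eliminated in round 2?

Round 1: C 67, D 37, B 32, A 20. Eliminate A.
Round 2: C 67, D 37, B 52. Eliminate D.

D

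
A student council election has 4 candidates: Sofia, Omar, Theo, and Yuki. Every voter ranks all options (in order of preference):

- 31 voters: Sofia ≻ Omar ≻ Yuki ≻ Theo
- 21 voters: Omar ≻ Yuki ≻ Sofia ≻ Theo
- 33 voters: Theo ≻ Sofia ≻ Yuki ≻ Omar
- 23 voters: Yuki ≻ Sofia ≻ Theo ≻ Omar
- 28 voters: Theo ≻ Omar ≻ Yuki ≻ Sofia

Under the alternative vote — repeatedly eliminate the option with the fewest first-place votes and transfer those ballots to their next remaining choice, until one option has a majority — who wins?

Round 1: Sofia 31, Omar 21, Theo 61, Yuki 23. Eliminate Omar.
Round 2: Sofia 31, Theo 61, Yuki 44. Eliminate Sofia.
Round 3: Theo 61, Yuki 75. Yuki has a majority.

Yuki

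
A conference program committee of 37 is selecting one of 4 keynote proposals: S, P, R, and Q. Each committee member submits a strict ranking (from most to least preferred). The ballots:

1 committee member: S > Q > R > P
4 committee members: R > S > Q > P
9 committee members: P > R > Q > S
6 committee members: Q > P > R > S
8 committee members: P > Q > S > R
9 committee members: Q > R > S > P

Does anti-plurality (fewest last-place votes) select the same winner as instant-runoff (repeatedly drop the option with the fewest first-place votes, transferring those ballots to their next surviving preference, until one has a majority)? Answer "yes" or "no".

yes

Anti-plurality — last-place votes: S 15, P 14, R 8, Q 0. Winner: Q.
Instant-runoff — R1 S 1, P 17, R 4, Q 15 (S out); R2 P 17, R 4, Q 16 (R out); R3 P 17, Q 20 (Q winner). Winner: Q.
The two methods agree.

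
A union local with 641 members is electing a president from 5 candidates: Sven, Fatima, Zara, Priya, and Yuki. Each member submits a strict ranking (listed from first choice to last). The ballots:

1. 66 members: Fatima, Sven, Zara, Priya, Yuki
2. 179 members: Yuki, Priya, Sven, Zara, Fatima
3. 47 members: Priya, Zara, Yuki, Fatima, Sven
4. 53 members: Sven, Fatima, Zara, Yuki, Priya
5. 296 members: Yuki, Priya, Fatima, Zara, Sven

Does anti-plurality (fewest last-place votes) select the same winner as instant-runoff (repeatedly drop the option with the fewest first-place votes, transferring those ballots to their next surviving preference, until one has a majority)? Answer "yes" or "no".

Anti-plurality — last-place votes: Sven 343, Fatima 179, Zara 0, Priya 53, Yuki 66. Winner: Zara.
Instant-runoff — R1 Sven 53, Fatima 66, Zara 0, Priya 47, Yuki 475 (Yuki winner). Winner: Yuki.
The two methods disagree.

no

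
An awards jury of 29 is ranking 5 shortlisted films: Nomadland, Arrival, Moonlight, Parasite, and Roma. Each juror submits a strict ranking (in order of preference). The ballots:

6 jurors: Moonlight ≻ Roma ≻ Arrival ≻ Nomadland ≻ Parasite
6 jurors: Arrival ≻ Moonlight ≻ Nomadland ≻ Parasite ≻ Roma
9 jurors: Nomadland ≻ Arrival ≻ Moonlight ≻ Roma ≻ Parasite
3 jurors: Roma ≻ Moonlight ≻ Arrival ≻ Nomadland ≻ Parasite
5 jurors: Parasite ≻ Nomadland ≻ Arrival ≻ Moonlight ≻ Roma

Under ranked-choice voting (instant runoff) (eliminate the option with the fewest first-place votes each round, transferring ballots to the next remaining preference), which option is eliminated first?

Roma

Round 1: Nomadland 9, Arrival 6, Moonlight 6, Parasite 5, Roma 3. Eliminate Roma.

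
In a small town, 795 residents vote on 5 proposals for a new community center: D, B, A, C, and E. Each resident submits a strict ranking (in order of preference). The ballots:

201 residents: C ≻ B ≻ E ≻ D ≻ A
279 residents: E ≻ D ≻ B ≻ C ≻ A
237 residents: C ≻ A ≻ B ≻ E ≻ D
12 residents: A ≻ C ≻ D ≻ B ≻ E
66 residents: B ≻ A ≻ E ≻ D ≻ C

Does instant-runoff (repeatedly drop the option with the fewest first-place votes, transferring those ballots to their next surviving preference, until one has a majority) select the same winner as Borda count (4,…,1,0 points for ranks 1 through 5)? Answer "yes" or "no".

Instant-runoff — R1 D 0, B 66, A 12, C 438, E 279 (C winner). Winner: C.
Borda — scores: D 1128, B 1911, A 957, C 2067, E 1887. Winner: C.
The two methods agree.

yes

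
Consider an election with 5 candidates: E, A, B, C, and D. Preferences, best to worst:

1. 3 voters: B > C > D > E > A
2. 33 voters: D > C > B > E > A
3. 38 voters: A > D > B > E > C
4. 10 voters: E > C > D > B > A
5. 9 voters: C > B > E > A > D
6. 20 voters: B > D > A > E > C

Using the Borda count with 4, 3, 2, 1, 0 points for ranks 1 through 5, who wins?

D

E: 3·1 + 33·1 + 38·1 + 10·4 + 9·2 + 20·1 = 152
A: 3·0 + 33·0 + 38·4 + 10·0 + 9·1 + 20·2 = 201
B: 3·4 + 33·2 + 38·2 + 10·1 + 9·3 + 20·4 = 271
C: 3·3 + 33·3 + 38·0 + 10·3 + 9·4 + 20·0 = 174
D: 3·2 + 33·4 + 38·3 + 10·2 + 9·0 + 20·3 = 332
D has the highest Borda score (332).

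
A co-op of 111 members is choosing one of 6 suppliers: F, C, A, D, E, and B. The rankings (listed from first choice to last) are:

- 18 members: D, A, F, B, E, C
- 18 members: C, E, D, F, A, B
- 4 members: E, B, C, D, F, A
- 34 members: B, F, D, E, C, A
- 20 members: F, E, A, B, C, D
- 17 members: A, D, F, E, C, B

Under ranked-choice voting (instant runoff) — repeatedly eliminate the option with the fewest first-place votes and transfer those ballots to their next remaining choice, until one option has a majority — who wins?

B

Round 1: F 20, C 18, A 17, D 18, E 4, B 34. Eliminate E.
Round 2: F 20, C 18, A 17, D 18, B 38. Eliminate A.
Round 3: F 20, C 18, D 35, B 38. Eliminate C.
Round 4: F 20, D 53, B 38. Eliminate F.
Round 5: D 53, B 58. B has a majority.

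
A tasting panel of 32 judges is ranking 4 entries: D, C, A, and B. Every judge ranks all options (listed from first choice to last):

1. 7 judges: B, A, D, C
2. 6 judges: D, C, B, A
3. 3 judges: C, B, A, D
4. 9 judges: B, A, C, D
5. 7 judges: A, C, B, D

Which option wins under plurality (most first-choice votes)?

B

First-place votes: D 6, C 3, A 7, B 16.
B has the most first-place votes.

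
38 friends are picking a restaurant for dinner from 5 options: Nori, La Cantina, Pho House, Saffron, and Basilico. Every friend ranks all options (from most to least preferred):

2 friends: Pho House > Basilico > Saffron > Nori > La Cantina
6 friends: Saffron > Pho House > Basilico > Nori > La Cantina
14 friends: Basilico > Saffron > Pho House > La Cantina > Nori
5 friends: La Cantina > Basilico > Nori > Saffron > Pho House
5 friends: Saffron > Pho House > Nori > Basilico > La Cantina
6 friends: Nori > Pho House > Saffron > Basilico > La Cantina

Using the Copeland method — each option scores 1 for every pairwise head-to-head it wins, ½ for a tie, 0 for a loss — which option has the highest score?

Nori: ties La Cantina; loses to Pho House, Saffron, and Basilico → score 0.5.
La Cantina: ties Nori; loses to Pho House, Saffron, and Basilico → score 0.5.
Pho House: beats Nori and La Cantina; ties Basilico; loses to Saffron → score 2.5.
Saffron: beats Nori, La Cantina, and Pho House; loses to Basilico → score 3.
Basilico: beats Nori, La Cantina, and Saffron; ties Pho House → score 3.5.
Basilico has the best pairwise record.

Basilico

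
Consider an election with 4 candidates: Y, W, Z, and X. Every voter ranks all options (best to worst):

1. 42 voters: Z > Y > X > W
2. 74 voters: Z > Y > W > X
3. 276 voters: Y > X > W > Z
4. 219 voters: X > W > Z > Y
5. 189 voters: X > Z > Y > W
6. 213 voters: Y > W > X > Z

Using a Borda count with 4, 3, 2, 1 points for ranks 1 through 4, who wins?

Y: 42·3 + 74·3 + 276·4 + 219·1 + 189·2 + 213·4 = 2901
W: 42·1 + 74·2 + 276·2 + 219·3 + 189·1 + 213·3 = 2227
Z: 42·4 + 74·4 + 276·1 + 219·2 + 189·3 + 213·1 = 1958
X: 42·2 + 74·1 + 276·3 + 219·4 + 189·4 + 213·2 = 3044
X has the highest Borda score (3044).

X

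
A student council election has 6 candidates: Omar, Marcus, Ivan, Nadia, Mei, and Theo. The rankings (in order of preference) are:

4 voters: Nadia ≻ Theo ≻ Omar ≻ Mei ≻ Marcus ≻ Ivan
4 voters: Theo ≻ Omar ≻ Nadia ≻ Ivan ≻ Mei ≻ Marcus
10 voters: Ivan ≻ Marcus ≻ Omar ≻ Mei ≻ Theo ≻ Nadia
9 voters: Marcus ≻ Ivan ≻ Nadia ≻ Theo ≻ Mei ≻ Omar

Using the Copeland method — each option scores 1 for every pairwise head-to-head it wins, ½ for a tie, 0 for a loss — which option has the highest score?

Ivan

Omar: beats Nadia and Mei; loses to Marcus, Ivan, and Theo → score 2.
Marcus: beats Omar, Nadia, Mei, and Theo; loses to Ivan → score 4.
Ivan: beats Omar, Marcus, Nadia, Mei, and Theo → score 5.
Nadia: beats Mei; loses to Omar, Marcus, Ivan, and Theo → score 1.
Mei: loses to Omar, Marcus, Ivan, Nadia, and Theo → score 0.
Theo: beats Omar, Nadia, and Mei; loses to Marcus and Ivan → score 3.
Ivan has the best pairwise record.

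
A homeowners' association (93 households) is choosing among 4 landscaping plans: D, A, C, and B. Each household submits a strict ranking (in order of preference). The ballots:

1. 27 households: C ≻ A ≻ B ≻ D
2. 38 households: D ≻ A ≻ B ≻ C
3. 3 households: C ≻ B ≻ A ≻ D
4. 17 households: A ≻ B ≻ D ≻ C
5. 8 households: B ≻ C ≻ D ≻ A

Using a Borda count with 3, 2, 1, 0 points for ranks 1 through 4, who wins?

A

D: 27·0 + 38·3 + 3·0 + 17·1 + 8·1 = 139
A: 27·2 + 38·2 + 3·1 + 17·3 + 8·0 = 184
C: 27·3 + 38·0 + 3·3 + 17·0 + 8·2 = 106
B: 27·1 + 38·1 + 3·2 + 17·2 + 8·3 = 129
A has the highest Borda score (184).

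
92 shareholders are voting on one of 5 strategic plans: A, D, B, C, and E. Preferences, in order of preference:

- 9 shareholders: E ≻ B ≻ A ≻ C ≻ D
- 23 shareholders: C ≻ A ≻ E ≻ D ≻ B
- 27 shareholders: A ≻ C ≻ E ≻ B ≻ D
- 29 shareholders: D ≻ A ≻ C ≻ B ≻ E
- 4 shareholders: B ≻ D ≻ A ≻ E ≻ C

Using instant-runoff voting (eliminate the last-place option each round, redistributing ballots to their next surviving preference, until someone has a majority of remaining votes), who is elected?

Round 1: A 27, D 29, B 4, C 23, E 9. Eliminate B.
Round 2: A 27, D 33, C 23, E 9. Eliminate E.
Round 3: A 36, D 33, C 23. Eliminate C.
Round 4: A 59, D 33. A has a majority.

A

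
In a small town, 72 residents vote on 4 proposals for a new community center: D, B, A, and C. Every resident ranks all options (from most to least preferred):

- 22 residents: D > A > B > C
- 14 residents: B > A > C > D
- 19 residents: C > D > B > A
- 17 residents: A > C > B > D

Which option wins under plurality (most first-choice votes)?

First-place votes: D 22, B 14, A 17, C 19.
D has the most first-place votes.

D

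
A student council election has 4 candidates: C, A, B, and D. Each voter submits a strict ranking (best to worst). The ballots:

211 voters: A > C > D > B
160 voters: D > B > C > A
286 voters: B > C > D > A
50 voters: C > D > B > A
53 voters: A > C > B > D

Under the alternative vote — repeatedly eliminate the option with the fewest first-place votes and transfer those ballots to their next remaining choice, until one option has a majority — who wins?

Round 1: C 50, A 264, B 286, D 160. Eliminate C.
Round 2: A 264, B 286, D 210. Eliminate D.
Round 3: A 264, B 496. B has a majority.

B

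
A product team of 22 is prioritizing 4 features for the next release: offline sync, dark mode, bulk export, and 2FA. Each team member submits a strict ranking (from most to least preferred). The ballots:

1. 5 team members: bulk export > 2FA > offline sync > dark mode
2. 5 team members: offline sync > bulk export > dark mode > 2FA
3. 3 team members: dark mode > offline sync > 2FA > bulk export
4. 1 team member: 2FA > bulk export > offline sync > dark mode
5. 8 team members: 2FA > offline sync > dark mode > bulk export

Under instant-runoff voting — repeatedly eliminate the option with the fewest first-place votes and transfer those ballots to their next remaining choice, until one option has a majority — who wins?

Round 1: offline sync 5, dark mode 3, bulk export 5, 2FA 9. Eliminate dark mode.
Round 2: offline sync 8, bulk export 5, 2FA 9. Eliminate bulk export.
Round 3: offline sync 8, 2FA 14. 2FA has a majority.

2FA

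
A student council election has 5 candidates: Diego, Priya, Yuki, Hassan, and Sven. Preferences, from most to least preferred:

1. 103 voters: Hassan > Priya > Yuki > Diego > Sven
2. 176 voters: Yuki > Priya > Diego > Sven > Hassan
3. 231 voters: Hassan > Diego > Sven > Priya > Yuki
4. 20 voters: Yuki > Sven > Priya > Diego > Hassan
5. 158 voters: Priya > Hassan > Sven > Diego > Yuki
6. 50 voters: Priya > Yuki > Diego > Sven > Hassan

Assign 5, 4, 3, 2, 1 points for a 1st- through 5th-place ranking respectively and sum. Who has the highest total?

Diego: 103·2 + 176·3 + 231·4 + 20·2 + 158·2 + 50·3 = 2164
Priya: 103·4 + 176·4 + 231·2 + 20·3 + 158·5 + 50·5 = 2678
Yuki: 103·3 + 176·5 + 231·1 + 20·5 + 158·1 + 50·4 = 1878
Hassan: 103·5 + 176·1 + 231·5 + 20·1 + 158·4 + 50·1 = 2548
Sven: 103·1 + 176·2 + 231·3 + 20·4 + 158·3 + 50·2 = 1802
Priya has the highest Borda score (2678).

Priya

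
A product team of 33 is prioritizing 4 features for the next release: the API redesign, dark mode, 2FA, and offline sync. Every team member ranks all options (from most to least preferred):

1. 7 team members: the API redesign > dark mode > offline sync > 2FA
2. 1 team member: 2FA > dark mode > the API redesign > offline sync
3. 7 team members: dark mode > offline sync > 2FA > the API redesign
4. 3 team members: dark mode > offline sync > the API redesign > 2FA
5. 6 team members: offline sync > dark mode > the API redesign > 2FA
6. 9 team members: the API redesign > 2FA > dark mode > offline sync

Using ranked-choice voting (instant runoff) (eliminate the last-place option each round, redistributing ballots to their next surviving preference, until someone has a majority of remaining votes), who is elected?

Round 1: the API redesign 16, dark mode 10, 2FA 1, offline sync 6. Eliminate 2FA.
Round 2: the API redesign 16, dark mode 11, offline sync 6. Eliminate offline sync.
Round 3: the API redesign 16, dark mode 17. Dark mode has a majority.

dark mode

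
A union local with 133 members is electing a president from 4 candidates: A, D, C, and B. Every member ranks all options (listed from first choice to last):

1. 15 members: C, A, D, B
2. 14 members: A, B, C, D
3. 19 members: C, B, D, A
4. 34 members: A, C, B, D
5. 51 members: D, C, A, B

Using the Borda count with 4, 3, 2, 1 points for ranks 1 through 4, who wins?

A: 15·3 + 14·4 + 19·1 + 34·4 + 51·2 = 358
D: 15·2 + 14·1 + 19·2 + 34·1 + 51·4 = 320
C: 15·4 + 14·2 + 19·4 + 34·3 + 51·3 = 419
B: 15·1 + 14·3 + 19·3 + 34·2 + 51·1 = 233
C has the highest Borda score (419).

C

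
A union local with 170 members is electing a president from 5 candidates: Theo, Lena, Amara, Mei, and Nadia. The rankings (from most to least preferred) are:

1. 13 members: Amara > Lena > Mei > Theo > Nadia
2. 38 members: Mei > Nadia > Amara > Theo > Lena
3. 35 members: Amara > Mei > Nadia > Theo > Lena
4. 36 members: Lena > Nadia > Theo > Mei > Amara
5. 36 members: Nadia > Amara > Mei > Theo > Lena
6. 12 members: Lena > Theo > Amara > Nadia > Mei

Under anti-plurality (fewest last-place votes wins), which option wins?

Last-place votes: Theo 0, Lena 109, Amara 36, Mei 12, Nadia 13.
Theo is ranked last by the fewest voters, so Theo wins.

Theo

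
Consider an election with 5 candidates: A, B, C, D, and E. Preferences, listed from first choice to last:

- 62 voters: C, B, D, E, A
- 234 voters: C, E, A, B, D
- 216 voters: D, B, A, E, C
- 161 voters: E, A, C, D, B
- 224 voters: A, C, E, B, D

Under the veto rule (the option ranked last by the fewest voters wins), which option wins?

Last-place votes: A 62, B 161, C 216, D 458, E 0.
E is ranked last by the fewest voters, so E wins.

E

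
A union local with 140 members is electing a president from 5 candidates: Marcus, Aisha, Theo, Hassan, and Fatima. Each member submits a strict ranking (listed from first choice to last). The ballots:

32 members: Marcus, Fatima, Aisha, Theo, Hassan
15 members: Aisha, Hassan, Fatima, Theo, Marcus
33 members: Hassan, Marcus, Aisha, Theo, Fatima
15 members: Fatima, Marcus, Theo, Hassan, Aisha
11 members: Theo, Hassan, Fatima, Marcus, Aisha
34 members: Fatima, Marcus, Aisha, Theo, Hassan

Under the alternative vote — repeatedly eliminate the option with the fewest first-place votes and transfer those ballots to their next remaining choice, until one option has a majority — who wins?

Fatima

Round 1: Marcus 32, Aisha 15, Theo 11, Hassan 33, Fatima 49. Eliminate Theo.
Round 2: Marcus 32, Aisha 15, Hassan 44, Fatima 49. Eliminate Aisha.
Round 3: Marcus 32, Hassan 59, Fatima 49. Eliminate Marcus.
Round 4: Hassan 59, Fatima 81. Fatima has a majority.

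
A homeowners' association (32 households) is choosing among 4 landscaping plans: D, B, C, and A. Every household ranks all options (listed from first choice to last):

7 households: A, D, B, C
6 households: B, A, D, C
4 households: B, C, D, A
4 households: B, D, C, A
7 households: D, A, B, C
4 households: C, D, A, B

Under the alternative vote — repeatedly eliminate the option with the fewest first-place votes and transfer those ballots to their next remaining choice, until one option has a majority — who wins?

Round 1: D 7, B 14, C 4, A 7. Eliminate C.
Round 2: D 11, B 14, A 7. Eliminate A.
Round 3: D 18, B 14. D has a majority.

D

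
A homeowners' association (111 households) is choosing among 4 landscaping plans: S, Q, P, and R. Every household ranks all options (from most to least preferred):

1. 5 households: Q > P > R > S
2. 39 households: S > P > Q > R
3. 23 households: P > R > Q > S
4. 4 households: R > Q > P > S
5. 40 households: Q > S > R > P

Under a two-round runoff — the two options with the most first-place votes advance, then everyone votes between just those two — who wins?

Round 1 first-place votes: S 39, Q 45, P 23, R 4.
Q and S advance.
Runoff: Q is preferred to S by 72 voters; S by 39.
Q wins the runoff.

Q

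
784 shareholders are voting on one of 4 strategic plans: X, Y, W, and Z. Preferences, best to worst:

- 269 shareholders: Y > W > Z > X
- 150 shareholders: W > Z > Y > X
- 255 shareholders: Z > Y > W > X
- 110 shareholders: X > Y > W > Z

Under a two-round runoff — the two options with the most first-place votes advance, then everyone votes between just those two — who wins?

Round 1 first-place votes: X 110, Y 269, W 150, Z 255.
Y and Z advance.
Runoff: Y is preferred to Z by 379 voters; Z by 405.
Z wins the runoff.

Z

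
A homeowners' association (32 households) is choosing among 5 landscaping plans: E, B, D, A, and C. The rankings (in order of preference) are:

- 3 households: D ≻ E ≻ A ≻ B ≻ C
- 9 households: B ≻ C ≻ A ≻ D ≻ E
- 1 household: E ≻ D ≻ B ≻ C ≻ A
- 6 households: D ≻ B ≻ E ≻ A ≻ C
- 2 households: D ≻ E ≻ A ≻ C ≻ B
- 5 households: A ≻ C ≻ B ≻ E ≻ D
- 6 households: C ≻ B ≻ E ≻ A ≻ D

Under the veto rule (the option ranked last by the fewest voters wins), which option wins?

A

Last-place votes: E 9, B 2, D 11, A 1, C 9.
A is ranked last by the fewest voters, so A wins.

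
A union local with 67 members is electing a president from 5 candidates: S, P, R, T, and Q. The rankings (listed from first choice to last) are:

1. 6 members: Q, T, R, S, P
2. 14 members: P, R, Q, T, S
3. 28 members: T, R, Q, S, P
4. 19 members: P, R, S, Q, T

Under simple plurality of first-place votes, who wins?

First-place votes: S 0, P 33, R 0, T 28, Q 6.
P has the most first-place votes.

P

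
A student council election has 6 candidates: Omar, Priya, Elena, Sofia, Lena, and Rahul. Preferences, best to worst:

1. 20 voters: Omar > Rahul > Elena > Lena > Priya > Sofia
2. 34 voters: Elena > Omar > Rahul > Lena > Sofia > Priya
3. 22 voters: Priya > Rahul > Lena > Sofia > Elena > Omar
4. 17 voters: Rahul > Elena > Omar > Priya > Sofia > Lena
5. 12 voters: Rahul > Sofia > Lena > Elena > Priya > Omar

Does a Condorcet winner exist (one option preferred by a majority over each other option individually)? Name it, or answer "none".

none

Checking pairwise contests:
Elena beats Omar 85–20.
Omar beats Priya 71–34.
Rahul beats Elena 71–34.
Omar beats Sofia 71–34.
Omar beats Lena 71–34.
Omar beats Rahul 54–51.
Every option loses at least one head-to-head, so there is no Condorcet winner.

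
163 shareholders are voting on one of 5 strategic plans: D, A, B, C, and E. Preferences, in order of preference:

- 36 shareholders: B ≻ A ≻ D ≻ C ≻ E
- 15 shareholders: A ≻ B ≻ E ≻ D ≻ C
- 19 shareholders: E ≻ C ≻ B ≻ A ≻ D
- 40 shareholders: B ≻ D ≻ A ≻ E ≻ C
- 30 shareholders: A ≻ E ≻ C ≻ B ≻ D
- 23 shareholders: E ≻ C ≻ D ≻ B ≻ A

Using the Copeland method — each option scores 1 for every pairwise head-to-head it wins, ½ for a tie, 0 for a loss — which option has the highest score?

D: beats C; loses to A, B, and E → score 1.
A: beats D, C, and E; loses to B → score 3.
B: beats D, A, C, and E → score 4.
C: loses to D, A, B, and E → score 0.
E: beats D and C; loses to A and B → score 2.
B has the best pairwise record.

B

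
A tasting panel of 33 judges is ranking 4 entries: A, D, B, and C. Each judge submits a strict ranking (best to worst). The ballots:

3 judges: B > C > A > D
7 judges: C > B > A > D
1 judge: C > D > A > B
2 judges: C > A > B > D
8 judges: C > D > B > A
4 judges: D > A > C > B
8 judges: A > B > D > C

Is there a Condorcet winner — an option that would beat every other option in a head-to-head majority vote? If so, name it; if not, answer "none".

C

C vs A: 21–12 for C.
C vs D: 21–12 for C.
C vs B: 22–11 for C.
C beats every other option head-to-head.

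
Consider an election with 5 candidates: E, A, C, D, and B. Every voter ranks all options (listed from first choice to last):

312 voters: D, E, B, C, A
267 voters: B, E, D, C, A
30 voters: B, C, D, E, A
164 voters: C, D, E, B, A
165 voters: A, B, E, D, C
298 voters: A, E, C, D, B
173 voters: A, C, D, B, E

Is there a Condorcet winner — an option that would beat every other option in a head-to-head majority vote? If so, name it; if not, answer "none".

E vs A: 773–636 for E.
E vs C: 1042–367 for E.
E vs D: 730–679 for E.
E vs B: 774–635 for E.
E beats every other option head-to-head.

E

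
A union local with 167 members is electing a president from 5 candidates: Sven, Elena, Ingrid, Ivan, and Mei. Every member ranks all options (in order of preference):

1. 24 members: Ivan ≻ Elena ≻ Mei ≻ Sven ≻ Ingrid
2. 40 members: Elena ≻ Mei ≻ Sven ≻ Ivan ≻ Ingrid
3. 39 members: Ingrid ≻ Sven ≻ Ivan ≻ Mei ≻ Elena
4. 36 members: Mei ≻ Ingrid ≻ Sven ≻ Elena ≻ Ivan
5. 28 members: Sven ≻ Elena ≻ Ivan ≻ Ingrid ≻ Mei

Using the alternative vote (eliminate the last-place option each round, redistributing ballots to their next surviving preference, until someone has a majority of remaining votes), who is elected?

Round 1: Sven 28, Elena 40, Ingrid 39, Ivan 24, Mei 36. Eliminate Ivan.
Round 2: Sven 28, Elena 64, Ingrid 39, Mei 36. Eliminate Sven.
Round 3: Elena 92, Ingrid 39, Mei 36. Elena has a majority.

Elena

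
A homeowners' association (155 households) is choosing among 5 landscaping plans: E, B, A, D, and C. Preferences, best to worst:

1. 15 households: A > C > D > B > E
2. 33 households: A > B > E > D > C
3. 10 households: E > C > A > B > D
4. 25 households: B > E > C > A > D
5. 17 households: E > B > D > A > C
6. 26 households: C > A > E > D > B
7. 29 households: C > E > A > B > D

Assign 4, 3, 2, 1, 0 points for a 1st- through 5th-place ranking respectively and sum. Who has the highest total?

A

E: 15·0 + 33·2 + 10·4 + 25·3 + 17·4 + 26·2 + 29·3 = 388
B: 15·1 + 33·3 + 10·1 + 25·4 + 17·3 + 26·0 + 29·1 = 304
A: 15·4 + 33·4 + 10·2 + 25·1 + 17·1 + 26·3 + 29·2 = 390
D: 15·2 + 33·1 + 10·0 + 25·0 + 17·2 + 26·1 + 29·0 = 123
C: 15·3 + 33·0 + 10·3 + 25·2 + 17·0 + 26·4 + 29·4 = 345
A has the highest Borda score (390).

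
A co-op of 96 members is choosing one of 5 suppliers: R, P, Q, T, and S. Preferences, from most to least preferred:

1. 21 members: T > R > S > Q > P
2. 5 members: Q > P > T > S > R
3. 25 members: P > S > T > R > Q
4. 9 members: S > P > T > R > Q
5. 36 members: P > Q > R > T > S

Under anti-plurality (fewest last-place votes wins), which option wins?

T

Last-place votes: R 5, P 21, Q 34, T 0, S 36.
T is ranked last by the fewest voters, so T wins.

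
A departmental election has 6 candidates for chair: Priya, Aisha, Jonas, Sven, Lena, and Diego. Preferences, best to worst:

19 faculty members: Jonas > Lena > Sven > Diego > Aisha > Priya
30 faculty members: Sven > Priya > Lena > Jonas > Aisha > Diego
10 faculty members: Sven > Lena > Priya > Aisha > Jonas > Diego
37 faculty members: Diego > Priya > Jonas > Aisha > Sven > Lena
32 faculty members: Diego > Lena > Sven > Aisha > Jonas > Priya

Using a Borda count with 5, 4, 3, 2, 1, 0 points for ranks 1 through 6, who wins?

Priya: 19·0 + 30·4 + 10·3 + 37·4 + 32·0 = 298
Aisha: 19·1 + 30·1 + 10·2 + 37·2 + 32·2 = 207
Jonas: 19·5 + 30·2 + 10·1 + 37·3 + 32·1 = 308
Sven: 19·3 + 30·5 + 10·5 + 37·1 + 32·3 = 390
Lena: 19·4 + 30·3 + 10·4 + 37·0 + 32·4 = 334
Diego: 19·2 + 30·0 + 10·0 + 37·5 + 32·5 = 383
Sven has the highest Borda score (390).

Sven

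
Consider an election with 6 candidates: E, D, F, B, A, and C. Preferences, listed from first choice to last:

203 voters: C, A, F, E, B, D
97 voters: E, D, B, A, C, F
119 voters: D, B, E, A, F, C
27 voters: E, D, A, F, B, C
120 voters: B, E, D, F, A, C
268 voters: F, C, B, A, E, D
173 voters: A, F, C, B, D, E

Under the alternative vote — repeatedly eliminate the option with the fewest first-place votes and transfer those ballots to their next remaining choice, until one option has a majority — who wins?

F

Round 1: E 124, D 119, F 268, B 120, A 173, C 203. Eliminate D.
Round 2: E 124, F 268, B 239, A 173, C 203. Eliminate E.
Round 3: F 268, B 336, A 200, C 203. Eliminate A.
Round 4: F 468, B 336, C 203. Eliminate C.
Round 5: F 671, B 336. F has a majority.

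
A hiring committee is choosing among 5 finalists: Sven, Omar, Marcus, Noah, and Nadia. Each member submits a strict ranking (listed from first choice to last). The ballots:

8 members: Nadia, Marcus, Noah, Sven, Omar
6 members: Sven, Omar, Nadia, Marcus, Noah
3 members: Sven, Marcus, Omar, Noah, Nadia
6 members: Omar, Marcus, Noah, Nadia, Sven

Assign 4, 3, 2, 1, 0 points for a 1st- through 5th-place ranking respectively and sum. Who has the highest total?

Marcus

Sven: 8·1 + 6·4 + 3·4 + 6·0 = 44
Omar: 8·0 + 6·3 + 3·2 + 6·4 = 48
Marcus: 8·3 + 6·1 + 3·3 + 6·3 = 57
Noah: 8·2 + 6·0 + 3·1 + 6·2 = 31
Nadia: 8·4 + 6·2 + 3·0 + 6·1 = 50
Marcus has the highest Borda score (57).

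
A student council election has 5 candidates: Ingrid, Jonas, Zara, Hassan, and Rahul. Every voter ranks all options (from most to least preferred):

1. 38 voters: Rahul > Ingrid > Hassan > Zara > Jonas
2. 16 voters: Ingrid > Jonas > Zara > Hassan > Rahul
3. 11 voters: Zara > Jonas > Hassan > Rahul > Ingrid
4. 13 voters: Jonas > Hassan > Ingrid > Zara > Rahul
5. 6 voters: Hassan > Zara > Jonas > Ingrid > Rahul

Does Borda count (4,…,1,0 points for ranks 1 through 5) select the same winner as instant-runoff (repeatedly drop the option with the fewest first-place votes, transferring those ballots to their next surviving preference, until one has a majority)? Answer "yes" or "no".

Borda — scores: Ingrid 210, Jonas 145, Zara 145, Hassan 177, Rahul 163. Winner: Ingrid.
Instant-runoff — R1 Ingrid 16, Jonas 13, Zara 11, Hassan 6, Rahul 38 (Hassan out); R2 Ingrid 16, Jonas 13, Zara 17, Rahul 38 (Jonas out); R3 Ingrid 29, Zara 17, Rahul 38 (Zara out); R4 Ingrid 35, Rahul 49 (Rahul winner). Winner: Rahul.
The two methods disagree.

no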